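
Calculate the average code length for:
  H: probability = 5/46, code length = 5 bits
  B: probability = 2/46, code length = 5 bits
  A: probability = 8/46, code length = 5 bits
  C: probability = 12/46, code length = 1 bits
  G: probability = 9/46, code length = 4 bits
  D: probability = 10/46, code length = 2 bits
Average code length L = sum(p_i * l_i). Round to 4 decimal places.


Weighted contributions p_i * l_i:
  H: (5/46) * 5 = 25/46
  B: (2/46) * 5 = 10/46
  A: (8/46) * 5 = 40/46
  C: (12/46) * 1 = 12/46
  G: (9/46) * 4 = 36/46
  D: (10/46) * 2 = 20/46
Sum = (25 + 10 + 40 + 12 + 36 + 20)/46 = 143/46

L = 143/46 = 3.1087 bits/symbol


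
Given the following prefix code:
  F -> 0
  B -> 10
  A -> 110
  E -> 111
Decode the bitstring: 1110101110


Decoding step by step:
Bits 111 -> E
Bits 0 -> F
Bits 10 -> B
Bits 111 -> E
Bits 0 -> F


Decoded message: EFBEF


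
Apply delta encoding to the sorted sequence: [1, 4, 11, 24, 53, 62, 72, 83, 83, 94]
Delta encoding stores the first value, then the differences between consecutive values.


First value: 1
Deltas:
  4 - 1 = 3
  11 - 4 = 7
  24 - 11 = 13
  53 - 24 = 29
  62 - 53 = 9
  72 - 62 = 10
  83 - 72 = 11
  83 - 83 = 0
  94 - 83 = 11


Delta encoded: [1, 3, 7, 13, 29, 9, 10, 11, 0, 11]


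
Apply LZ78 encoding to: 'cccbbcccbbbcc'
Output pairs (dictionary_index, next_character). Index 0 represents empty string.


LZ78 encoding steps:
Dictionary: {0: ''}
Step 1: w='' (idx 0), next='c' -> output (0, 'c'), add 'c' as idx 1
Step 2: w='c' (idx 1), next='c' -> output (1, 'c'), add 'cc' as idx 2
Step 3: w='' (idx 0), next='b' -> output (0, 'b'), add 'b' as idx 3
Step 4: w='b' (idx 3), next='c' -> output (3, 'c'), add 'bc' as idx 4
Step 5: w='cc' (idx 2), next='b' -> output (2, 'b'), add 'ccb' as idx 5
Step 6: w='b' (idx 3), next='b' -> output (3, 'b'), add 'bb' as idx 6
Step 7: w='cc' (idx 2), end of input -> output (2, '')


Encoded: [(0, 'c'), (1, 'c'), (0, 'b'), (3, 'c'), (2, 'b'), (3, 'b'), (2, '')]


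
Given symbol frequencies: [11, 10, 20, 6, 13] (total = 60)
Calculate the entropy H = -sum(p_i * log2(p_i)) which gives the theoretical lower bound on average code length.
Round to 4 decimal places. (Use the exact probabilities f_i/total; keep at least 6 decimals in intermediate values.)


Per-symbol terms -p_i * log2(p_i) with p_i = f_i/60:
  p = 11/60 = 0.183333: log2(p) = -2.447459, -p*log2(p) = 0.448701
  p = 10/60 = 0.166667: log2(p) = -2.584963, -p*log2(p) = 0.430827
  p = 20/60 = 0.333333: log2(p) = -1.584963, -p*log2(p) = 0.528321
  p = 6/60 = 0.100000: log2(p) = -3.321928, -p*log2(p) = 0.332193
  p = 13/60 = 0.216667: log2(p) = -2.206451, -p*log2(p) = 0.478064
H = 0.448701 + 0.430827 + 0.528321 + 0.332193 + 0.478064 = 2.218106

H = 2.2181 bits/symbol


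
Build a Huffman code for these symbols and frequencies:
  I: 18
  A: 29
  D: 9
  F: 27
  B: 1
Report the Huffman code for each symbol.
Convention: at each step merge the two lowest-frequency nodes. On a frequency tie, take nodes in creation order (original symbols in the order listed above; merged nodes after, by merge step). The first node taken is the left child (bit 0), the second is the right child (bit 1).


Huffman tree construction:
Step 1: Merge B(1) + D(9) = 10
Step 2: Merge (B+D)(10) + I(18) = 28
Step 3: Merge F(27) + ((B+D)+I)(28) = 55
Step 4: Merge A(29) + (F+((B+D)+I))(55) = 84
Read each symbol's code off the tree from the root (left child = 0, right child = 1).

Codes:
  I: 111 (length 3)
  A: 0 (length 1)
  D: 1101 (length 4)
  F: 10 (length 2)
  B: 1100 (length 4)
Average code length: 177/84 = 2.1071 bits/symbol


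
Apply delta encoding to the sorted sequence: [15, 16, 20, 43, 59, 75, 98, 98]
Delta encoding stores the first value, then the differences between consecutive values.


First value: 15
Deltas:
  16 - 15 = 1
  20 - 16 = 4
  43 - 20 = 23
  59 - 43 = 16
  75 - 59 = 16
  98 - 75 = 23
  98 - 98 = 0


Delta encoded: [15, 1, 4, 23, 16, 16, 23, 0]


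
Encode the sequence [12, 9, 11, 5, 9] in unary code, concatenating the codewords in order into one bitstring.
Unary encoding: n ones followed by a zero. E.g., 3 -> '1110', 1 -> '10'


Encode each number as n ones followed by a terminating 0:
  12 -> 1111111111110 (13 bits)
  9 -> 1111111110 (10 bits)
  11 -> 111111111110 (12 bits)
  5 -> 111110 (6 bits)
  9 -> 1111111110 (10 bits)
Total length = 13 + 10 + 12 + 6 + 10 = 51 bits.

Unary([12, 9, 11, 5, 9]) = 111111111111011111111101111111111101111101111111110 (51 bits)


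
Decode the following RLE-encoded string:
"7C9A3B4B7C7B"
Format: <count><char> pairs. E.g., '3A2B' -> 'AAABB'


Expanding each <count><char> pair:
  7C -> 'CCCCCCC'
  9A -> 'AAAAAAAAA'
  3B -> 'BBB'
  4B -> 'BBBB'
  7C -> 'CCCCCCC'
  7B -> 'BBBBBBB'

Decoded = CCCCCCCAAAAAAAAABBBBBBBCCCCCCCBBBBBBB


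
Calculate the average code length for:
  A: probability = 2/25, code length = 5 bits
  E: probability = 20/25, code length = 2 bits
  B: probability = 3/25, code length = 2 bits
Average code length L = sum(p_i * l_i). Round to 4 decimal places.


Weighted contributions p_i * l_i:
  A: (2/25) * 5 = 10/25
  E: (20/25) * 2 = 40/25
  B: (3/25) * 2 = 6/25
Sum = (10 + 40 + 6)/25 = 56/25

L = 56/25 = 2.2400 bits/symbol


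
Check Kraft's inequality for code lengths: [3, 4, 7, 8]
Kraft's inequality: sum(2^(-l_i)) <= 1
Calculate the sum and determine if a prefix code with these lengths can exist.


Sum = 2^(-3) + 2^(-4) + 2^(-7) + 2^(-8)
    = 0.125 + 0.0625 + 0.0078125 + 0.00390625
    = 51/256 = 0.19921875
Since 0.19921875 <= 1, Kraft's inequality IS satisfied.
A prefix code with these lengths CAN exist.

Kraft sum = 0.19921875. Satisfied.


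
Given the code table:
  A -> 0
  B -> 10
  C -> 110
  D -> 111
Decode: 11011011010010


Decoding:
110 -> C
110 -> C
110 -> C
10 -> B
0 -> A
10 -> B


Result: CCCBAB


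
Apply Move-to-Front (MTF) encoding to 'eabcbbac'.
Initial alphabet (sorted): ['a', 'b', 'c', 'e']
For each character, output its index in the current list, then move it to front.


MTF encoding:
'e': index 3 in ['a', 'b', 'c', 'e'] -> ['e', 'a', 'b', 'c']
'a': index 1 in ['e', 'a', 'b', 'c'] -> ['a', 'e', 'b', 'c']
'b': index 2 in ['a', 'e', 'b', 'c'] -> ['b', 'a', 'e', 'c']
'c': index 3 in ['b', 'a', 'e', 'c'] -> ['c', 'b', 'a', 'e']
'b': index 1 in ['c', 'b', 'a', 'e'] -> ['b', 'c', 'a', 'e']
'b': index 0 in ['b', 'c', 'a', 'e'] -> ['b', 'c', 'a', 'e']
'a': index 2 in ['b', 'c', 'a', 'e'] -> ['a', 'b', 'c', 'e']
'c': index 2 in ['a', 'b', 'c', 'e'] -> ['c', 'a', 'b', 'e']


Output: [3, 1, 2, 3, 1, 0, 2, 2]


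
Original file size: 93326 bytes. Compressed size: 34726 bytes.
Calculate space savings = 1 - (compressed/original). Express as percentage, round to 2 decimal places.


ratio = compressed/original = 34726/93326 = 0.372094
savings = 1 - ratio = 1 - 0.372094 = 0.627906
as a percentage: 0.627906 * 100 = 62.79%

Space savings = 1 - 34726/93326 = 62.79%


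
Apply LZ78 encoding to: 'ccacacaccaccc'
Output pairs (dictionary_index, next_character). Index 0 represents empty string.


LZ78 encoding steps:
Dictionary: {0: ''}
Step 1: w='' (idx 0), next='c' -> output (0, 'c'), add 'c' as idx 1
Step 2: w='c' (idx 1), next='a' -> output (1, 'a'), add 'ca' as idx 2
Step 3: w='ca' (idx 2), next='c' -> output (2, 'c'), add 'cac' as idx 3
Step 4: w='' (idx 0), next='a' -> output (0, 'a'), add 'a' as idx 4
Step 5: w='c' (idx 1), next='c' -> output (1, 'c'), add 'cc' as idx 5
Step 6: w='a' (idx 4), next='c' -> output (4, 'c'), add 'ac' as idx 6
Step 7: w='cc' (idx 5), end of input -> output (5, '')


Encoded: [(0, 'c'), (1, 'a'), (2, 'c'), (0, 'a'), (1, 'c'), (4, 'c'), (5, '')]


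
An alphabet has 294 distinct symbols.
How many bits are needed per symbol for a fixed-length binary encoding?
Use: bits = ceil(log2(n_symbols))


log2(294) = 8.1997
Bracket: 2^8 = 256 < 294 <= 2^9 = 512
So ceil(log2(294)) = 9

bits = ceil(log2(294)) = ceil(8.1997) = 9 bits


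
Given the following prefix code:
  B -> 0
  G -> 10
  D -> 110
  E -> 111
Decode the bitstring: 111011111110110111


Decoding step by step:
Bits 111 -> E
Bits 0 -> B
Bits 111 -> E
Bits 111 -> E
Bits 10 -> G
Bits 110 -> D
Bits 111 -> E


Decoded message: EBEEGDE


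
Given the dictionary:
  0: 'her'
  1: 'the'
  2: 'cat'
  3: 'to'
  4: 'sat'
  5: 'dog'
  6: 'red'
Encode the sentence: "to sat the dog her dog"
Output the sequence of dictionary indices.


Look up each word in the dictionary:
  'to' -> 3
  'sat' -> 4
  'the' -> 1
  'dog' -> 5
  'her' -> 0
  'dog' -> 5

Encoded: [3, 4, 1, 5, 0, 5]


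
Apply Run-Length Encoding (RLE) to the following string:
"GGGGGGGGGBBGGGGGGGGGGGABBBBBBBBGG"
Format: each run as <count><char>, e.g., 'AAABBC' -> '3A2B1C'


Scanning runs left to right:
  i=0: run of 'G' x 9 -> '9G'
  i=9: run of 'B' x 2 -> '2B'
  i=11: run of 'G' x 11 -> '11G'
  i=22: run of 'A' x 1 -> '1A'
  i=23: run of 'B' x 8 -> '8B'
  i=31: run of 'G' x 2 -> '2G'

RLE = 9G2B11G1A8B2G


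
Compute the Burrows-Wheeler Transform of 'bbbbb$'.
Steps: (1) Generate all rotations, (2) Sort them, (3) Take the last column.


Rotations (sorted):
  0: $bbbbb -> last char: b
  1: b$bbbb -> last char: b
  2: bb$bbb -> last char: b
  3: bbb$bb -> last char: b
  4: bbbb$b -> last char: b
  5: bbbbb$ -> last char: $


BWT = bbbbb$


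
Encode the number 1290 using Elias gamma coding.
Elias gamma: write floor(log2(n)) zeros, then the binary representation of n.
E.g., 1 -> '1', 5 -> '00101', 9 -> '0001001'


num_bits = floor(log2(1290)) + 1 = 11
leading_zeros = num_bits - 1 = 10
binary(1290) = 10100001010

Elias gamma(1290) = '0000000000' + '10100001010' = 000000000010100001010 (21 bits)


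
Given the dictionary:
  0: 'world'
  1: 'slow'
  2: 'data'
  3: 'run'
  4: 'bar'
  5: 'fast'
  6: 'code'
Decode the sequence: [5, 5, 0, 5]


Look up each index in the dictionary:
  5 -> 'fast'
  5 -> 'fast'
  0 -> 'world'
  5 -> 'fast'

Decoded: "fast fast world fast"


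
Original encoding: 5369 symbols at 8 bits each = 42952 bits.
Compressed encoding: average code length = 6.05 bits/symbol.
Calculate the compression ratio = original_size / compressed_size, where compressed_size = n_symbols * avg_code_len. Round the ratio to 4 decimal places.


original_size = n_symbols * orig_bits = 5369 * 8 = 42952 bits
compressed_size = n_symbols * avg_code_len = 5369 * 6.05 = 32482.45 bits
ratio = original_size / compressed_size = 42952 / 32482.45 = 1.3223

Compression ratio = 1.3223


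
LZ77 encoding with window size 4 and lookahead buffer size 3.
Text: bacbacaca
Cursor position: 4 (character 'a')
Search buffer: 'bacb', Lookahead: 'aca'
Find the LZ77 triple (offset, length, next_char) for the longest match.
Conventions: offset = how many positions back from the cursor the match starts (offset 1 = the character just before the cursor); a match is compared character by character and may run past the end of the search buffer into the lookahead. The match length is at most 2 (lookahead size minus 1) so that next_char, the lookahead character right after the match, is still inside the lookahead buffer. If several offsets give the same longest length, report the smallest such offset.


Try each offset into the search buffer:
  offset=1 (pos 3, char 'b'): match length 0
  offset=2 (pos 2, char 'c'): match length 0
  offset=3 (pos 1, char 'a'): match length 2
  offset=4 (pos 0, char 'b'): match length 0
Longest match has length 2 at offset 3.
next_char = character at position 4 + 2 = 6 -> 'a'

Best match: offset=3, length=2 (matching 'ac' starting at position 1)
LZ77 triple: (3, 2, 'a')


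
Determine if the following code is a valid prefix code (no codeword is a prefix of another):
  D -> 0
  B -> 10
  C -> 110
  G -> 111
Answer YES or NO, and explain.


Checking each pair (does one codeword prefix another?):
  D='0' vs B='10': no prefix
  D='0' vs C='110': no prefix
  D='0' vs G='111': no prefix
  B='10' vs D='0': no prefix
  B='10' vs C='110': no prefix
  B='10' vs G='111': no prefix
  C='110' vs D='0': no prefix
  C='110' vs B='10': no prefix
  C='110' vs G='111': no prefix
  G='111' vs D='0': no prefix
  G='111' vs B='10': no prefix
  G='111' vs C='110': no prefix
No violation found over all pairs.

YES -- this is a valid prefix code. No codeword is a prefix of any other codeword.


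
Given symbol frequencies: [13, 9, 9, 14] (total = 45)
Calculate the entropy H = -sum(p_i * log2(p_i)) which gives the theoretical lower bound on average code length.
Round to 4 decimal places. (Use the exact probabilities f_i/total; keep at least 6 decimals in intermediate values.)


Per-symbol terms -p_i * log2(p_i) with p_i = f_i/45:
  p = 13/45 = 0.288889: log2(p) = -1.791413, -p*log2(p) = 0.517519
  p = 9/45 = 0.200000: log2(p) = -2.321928, -p*log2(p) = 0.464386
  p = 9/45 = 0.200000: log2(p) = -2.321928, -p*log2(p) = 0.464386
  p = 14/45 = 0.311111: log2(p) = -1.684498, -p*log2(p) = 0.524066
H = 0.517519 + 0.464386 + 0.464386 + 0.524066 = 1.970357

H = 1.9704 bits/symbol


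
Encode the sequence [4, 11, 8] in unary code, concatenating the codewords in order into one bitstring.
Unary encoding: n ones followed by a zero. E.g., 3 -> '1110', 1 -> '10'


Encode each number as n ones followed by a terminating 0:
  4 -> 11110 (5 bits)
  11 -> 111111111110 (12 bits)
  8 -> 111111110 (9 bits)
Total length = 5 + 12 + 9 = 26 bits.

Unary([4, 11, 8]) = 11110111111111110111111110 (26 bits)


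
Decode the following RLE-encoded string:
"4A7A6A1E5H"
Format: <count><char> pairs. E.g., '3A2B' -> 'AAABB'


Expanding each <count><char> pair:
  4A -> 'AAAA'
  7A -> 'AAAAAAA'
  6A -> 'AAAAAA'
  1E -> 'E'
  5H -> 'HHHHH'

Decoded = AAAAAAAAAAAAAAAAAEHHHHH


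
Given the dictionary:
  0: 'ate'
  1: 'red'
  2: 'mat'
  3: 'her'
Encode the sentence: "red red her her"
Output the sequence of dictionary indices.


Look up each word in the dictionary:
  'red' -> 1
  'red' -> 1
  'her' -> 3
  'her' -> 3

Encoded: [1, 1, 3, 3]


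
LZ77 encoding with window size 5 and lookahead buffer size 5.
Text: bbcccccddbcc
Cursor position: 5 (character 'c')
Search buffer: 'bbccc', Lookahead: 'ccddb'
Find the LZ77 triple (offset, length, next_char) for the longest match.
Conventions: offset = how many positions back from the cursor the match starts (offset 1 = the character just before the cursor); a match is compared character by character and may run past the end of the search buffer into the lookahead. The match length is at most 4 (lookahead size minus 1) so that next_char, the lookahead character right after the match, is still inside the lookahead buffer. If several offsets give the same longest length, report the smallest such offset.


Try each offset into the search buffer:
  offset=1 (pos 4, char 'c'): match length 2
  offset=2 (pos 3, char 'c'): match length 2
  offset=3 (pos 2, char 'c'): match length 2
  offset=4 (pos 1, char 'b'): match length 0
  offset=5 (pos 0, char 'b'): match length 0
Longest match has length 2, found at offsets 1, 2, 3; take the smallest, offset 1.
next_char = character at position 5 + 2 = 7 -> 'd'

Best match: offset=1, length=2 (matching 'cc' starting at position 4)
LZ77 triple: (1, 2, 'd')


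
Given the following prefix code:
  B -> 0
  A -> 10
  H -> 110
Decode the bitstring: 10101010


Decoding step by step:
Bits 10 -> A
Bits 10 -> A
Bits 10 -> A
Bits 10 -> A


Decoded message: AAAA


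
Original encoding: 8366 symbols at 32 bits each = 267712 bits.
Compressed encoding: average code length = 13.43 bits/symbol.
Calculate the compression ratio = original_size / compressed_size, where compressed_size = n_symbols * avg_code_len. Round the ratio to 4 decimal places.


original_size = n_symbols * orig_bits = 8366 * 32 = 267712 bits
compressed_size = n_symbols * avg_code_len = 8366 * 13.43 = 112355.38 bits
ratio = original_size / compressed_size = 267712 / 112355.38 = 2.3827

Compression ratio = 2.3827


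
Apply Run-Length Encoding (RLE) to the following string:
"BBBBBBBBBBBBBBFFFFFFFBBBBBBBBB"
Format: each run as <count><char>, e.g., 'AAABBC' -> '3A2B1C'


Scanning runs left to right:
  i=0: run of 'B' x 14 -> '14B'
  i=14: run of 'F' x 7 -> '7F'
  i=21: run of 'B' x 9 -> '9B'

RLE = 14B7F9B


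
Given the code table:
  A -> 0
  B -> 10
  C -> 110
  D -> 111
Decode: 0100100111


Decoding:
0 -> A
10 -> B
0 -> A
10 -> B
0 -> A
111 -> D


Result: ABABAD


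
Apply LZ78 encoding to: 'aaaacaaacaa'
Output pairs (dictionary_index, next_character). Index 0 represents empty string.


LZ78 encoding steps:
Dictionary: {0: ''}
Step 1: w='' (idx 0), next='a' -> output (0, 'a'), add 'a' as idx 1
Step 2: w='a' (idx 1), next='a' -> output (1, 'a'), add 'aa' as idx 2
Step 3: w='a' (idx 1), next='c' -> output (1, 'c'), add 'ac' as idx 3
Step 4: w='aa' (idx 2), next='a' -> output (2, 'a'), add 'aaa' as idx 4
Step 5: w='' (idx 0), next='c' -> output (0, 'c'), add 'c' as idx 5
Step 6: w='aa' (idx 2), end of input -> output (2, '')


Encoded: [(0, 'a'), (1, 'a'), (1, 'c'), (2, 'a'), (0, 'c'), (2, '')]


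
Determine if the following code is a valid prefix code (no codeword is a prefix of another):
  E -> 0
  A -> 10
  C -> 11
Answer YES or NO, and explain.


Checking each pair (does one codeword prefix another?):
  E='0' vs A='10': no prefix
  E='0' vs C='11': no prefix
  A='10' vs E='0': no prefix
  A='10' vs C='11': no prefix
  C='11' vs E='0': no prefix
  C='11' vs A='10': no prefix
No violation found over all pairs.

YES -- this is a valid prefix code. No codeword is a prefix of any other codeword.


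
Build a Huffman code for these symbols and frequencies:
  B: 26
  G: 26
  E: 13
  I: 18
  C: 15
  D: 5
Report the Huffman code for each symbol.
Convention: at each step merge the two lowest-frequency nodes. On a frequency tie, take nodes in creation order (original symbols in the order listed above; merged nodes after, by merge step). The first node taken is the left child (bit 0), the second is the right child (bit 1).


Huffman tree construction:
Step 1: Merge D(5) + E(13) = 18
Step 2: Merge C(15) + I(18) = 33
Step 3: Merge (D+E)(18) + B(26) = 44
Step 4: Merge G(26) + (C+I)(33) = 59
Step 5: Merge ((D+E)+B)(44) + (G+(C+I))(59) = 103
Read each symbol's code off the tree from the root (left child = 0, right child = 1).

Codes:
  B: 01 (length 2)
  G: 10 (length 2)
  E: 001 (length 3)
  I: 111 (length 3)
  C: 110 (length 3)
  D: 000 (length 3)
Average code length: 257/103 = 2.4951 bits/symbol


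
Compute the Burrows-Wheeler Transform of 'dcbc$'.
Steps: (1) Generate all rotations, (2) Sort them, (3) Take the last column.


Rotations (sorted):
  0: $dcbc -> last char: c
  1: bc$dc -> last char: c
  2: c$dcb -> last char: b
  3: cbc$d -> last char: d
  4: dcbc$ -> last char: $


BWT = ccbd$


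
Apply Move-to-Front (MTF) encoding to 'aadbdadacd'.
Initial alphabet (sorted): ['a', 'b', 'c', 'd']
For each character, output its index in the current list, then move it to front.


MTF encoding:
'a': index 0 in ['a', 'b', 'c', 'd'] -> ['a', 'b', 'c', 'd']
'a': index 0 in ['a', 'b', 'c', 'd'] -> ['a', 'b', 'c', 'd']
'd': index 3 in ['a', 'b', 'c', 'd'] -> ['d', 'a', 'b', 'c']
'b': index 2 in ['d', 'a', 'b', 'c'] -> ['b', 'd', 'a', 'c']
'd': index 1 in ['b', 'd', 'a', 'c'] -> ['d', 'b', 'a', 'c']
'a': index 2 in ['d', 'b', 'a', 'c'] -> ['a', 'd', 'b', 'c']
'd': index 1 in ['a', 'd', 'b', 'c'] -> ['d', 'a', 'b', 'c']
'a': index 1 in ['d', 'a', 'b', 'c'] -> ['a', 'd', 'b', 'c']
'c': index 3 in ['a', 'd', 'b', 'c'] -> ['c', 'a', 'd', 'b']
'd': index 2 in ['c', 'a', 'd', 'b'] -> ['d', 'c', 'a', 'b']


Output: [0, 0, 3, 2, 1, 2, 1, 1, 3, 2]


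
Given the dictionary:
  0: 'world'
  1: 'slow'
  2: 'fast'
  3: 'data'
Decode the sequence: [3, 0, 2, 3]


Look up each index in the dictionary:
  3 -> 'data'
  0 -> 'world'
  2 -> 'fast'
  3 -> 'data'

Decoded: "data world fast data"


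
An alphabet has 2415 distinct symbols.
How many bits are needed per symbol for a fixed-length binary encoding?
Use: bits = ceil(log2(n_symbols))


log2(2415) = 11.2378
Bracket: 2^11 = 2048 < 2415 <= 2^12 = 4096
So ceil(log2(2415)) = 12

bits = ceil(log2(2415)) = ceil(11.2378) = 12 bits


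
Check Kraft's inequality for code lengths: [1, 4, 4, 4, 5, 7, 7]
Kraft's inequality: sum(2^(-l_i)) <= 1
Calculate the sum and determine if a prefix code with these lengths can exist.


Sum = 2^(-1) + 2^(-4) + 2^(-4) + 2^(-4) + 2^(-5) + 2^(-7) + 2^(-7)
    = 0.5 + 0.0625 + 0.0625 + 0.0625 + 0.03125 + 0.0078125 + 0.0078125
    = 94/128 = 0.734375
Since 0.734375 <= 1, Kraft's inequality IS satisfied.
A prefix code with these lengths CAN exist.

Kraft sum = 0.734375. Satisfied.


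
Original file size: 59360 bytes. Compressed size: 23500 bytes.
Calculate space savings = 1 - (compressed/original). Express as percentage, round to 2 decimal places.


ratio = compressed/original = 23500/59360 = 0.395889
savings = 1 - ratio = 1 - 0.395889 = 0.604111
as a percentage: 0.604111 * 100 = 60.41%

Space savings = 1 - 23500/59360 = 60.41%


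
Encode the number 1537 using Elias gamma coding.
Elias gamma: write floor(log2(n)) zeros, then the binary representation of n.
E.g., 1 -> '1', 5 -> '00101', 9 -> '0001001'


num_bits = floor(log2(1537)) + 1 = 11
leading_zeros = num_bits - 1 = 10
binary(1537) = 11000000001

Elias gamma(1537) = '0000000000' + '11000000001' = 000000000011000000001 (21 bits)


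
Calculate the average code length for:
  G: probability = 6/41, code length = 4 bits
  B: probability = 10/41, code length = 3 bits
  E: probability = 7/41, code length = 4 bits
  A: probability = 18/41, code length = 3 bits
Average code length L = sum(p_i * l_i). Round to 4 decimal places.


Weighted contributions p_i * l_i:
  G: (6/41) * 4 = 24/41
  B: (10/41) * 3 = 30/41
  E: (7/41) * 4 = 28/41
  A: (18/41) * 3 = 54/41
Sum = (24 + 30 + 28 + 54)/41 = 136/41

L = 136/41 = 3.3171 bits/symbol


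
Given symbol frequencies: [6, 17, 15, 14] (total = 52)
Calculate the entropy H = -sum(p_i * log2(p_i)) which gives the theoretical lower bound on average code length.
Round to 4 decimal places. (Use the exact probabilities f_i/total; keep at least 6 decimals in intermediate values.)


Per-symbol terms -p_i * log2(p_i) with p_i = f_i/52:
  p = 6/52 = 0.115385: log2(p) = -3.115477, -p*log2(p) = 0.359478
  p = 17/52 = 0.326923: log2(p) = -1.612977, -p*log2(p) = 0.527319
  p = 15/52 = 0.288462: log2(p) = -1.793549, -p*log2(p) = 0.517370
  p = 14/52 = 0.269231: log2(p) = -1.893085, -p*log2(p) = 0.509677
H = 0.359478 + 0.527319 + 0.517370 + 0.509677 = 1.913844

H = 1.9138 bits/symbol


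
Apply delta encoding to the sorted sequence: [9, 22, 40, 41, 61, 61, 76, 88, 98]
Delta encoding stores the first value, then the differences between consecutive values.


First value: 9
Deltas:
  22 - 9 = 13
  40 - 22 = 18
  41 - 40 = 1
  61 - 41 = 20
  61 - 61 = 0
  76 - 61 = 15
  88 - 76 = 12
  98 - 88 = 10


Delta encoded: [9, 13, 18, 1, 20, 0, 15, 12, 10]


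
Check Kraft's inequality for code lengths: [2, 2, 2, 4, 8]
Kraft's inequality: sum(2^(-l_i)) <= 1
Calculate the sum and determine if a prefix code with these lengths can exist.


Sum = 2^(-2) + 2^(-2) + 2^(-2) + 2^(-4) + 2^(-8)
    = 0.25 + 0.25 + 0.25 + 0.0625 + 0.00390625
    = 209/256 = 0.81640625
Since 0.81640625 <= 1, Kraft's inequality IS satisfied.
A prefix code with these lengths CAN exist.

Kraft sum = 0.81640625. Satisfied.


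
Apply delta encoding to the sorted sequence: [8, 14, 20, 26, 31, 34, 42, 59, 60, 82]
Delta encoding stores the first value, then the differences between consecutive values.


First value: 8
Deltas:
  14 - 8 = 6
  20 - 14 = 6
  26 - 20 = 6
  31 - 26 = 5
  34 - 31 = 3
  42 - 34 = 8
  59 - 42 = 17
  60 - 59 = 1
  82 - 60 = 22


Delta encoded: [8, 6, 6, 6, 5, 3, 8, 17, 1, 22]


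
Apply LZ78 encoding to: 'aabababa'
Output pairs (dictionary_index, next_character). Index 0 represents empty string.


LZ78 encoding steps:
Dictionary: {0: ''}
Step 1: w='' (idx 0), next='a' -> output (0, 'a'), add 'a' as idx 1
Step 2: w='a' (idx 1), next='b' -> output (1, 'b'), add 'ab' as idx 2
Step 3: w='ab' (idx 2), next='a' -> output (2, 'a'), add 'aba' as idx 3
Step 4: w='' (idx 0), next='b' -> output (0, 'b'), add 'b' as idx 4
Step 5: w='a' (idx 1), end of input -> output (1, '')


Encoded: [(0, 'a'), (1, 'b'), (2, 'a'), (0, 'b'), (1, '')]


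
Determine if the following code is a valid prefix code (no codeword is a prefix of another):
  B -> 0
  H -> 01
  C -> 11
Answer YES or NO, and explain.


Checking each pair (does one codeword prefix another?):
  B='0' vs H='01': prefix -- VIOLATION

NO -- this is NOT a valid prefix code. B (0) is a prefix of H (01).


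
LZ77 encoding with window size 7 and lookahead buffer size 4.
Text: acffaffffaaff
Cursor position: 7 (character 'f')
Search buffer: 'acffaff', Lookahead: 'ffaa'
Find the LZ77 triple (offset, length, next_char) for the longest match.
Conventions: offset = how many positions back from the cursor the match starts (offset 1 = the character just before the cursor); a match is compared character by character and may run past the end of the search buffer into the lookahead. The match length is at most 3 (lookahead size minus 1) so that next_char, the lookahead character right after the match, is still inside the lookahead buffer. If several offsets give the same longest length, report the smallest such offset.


Try each offset into the search buffer:
  offset=1 (pos 6, char 'f'): match length 2
  offset=2 (pos 5, char 'f'): match length 2
  offset=3 (pos 4, char 'a'): match length 0
  offset=4 (pos 3, char 'f'): match length 1
  offset=5 (pos 2, char 'f'): match length 3
  offset=6 (pos 1, char 'c'): match length 0
  offset=7 (pos 0, char 'a'): match length 0
Longest match has length 3 at offset 5.
next_char = character at position 7 + 3 = 10 -> 'a'

Best match: offset=5, length=3 (matching 'ffa' starting at position 2)
LZ77 triple: (5, 3, 'a')


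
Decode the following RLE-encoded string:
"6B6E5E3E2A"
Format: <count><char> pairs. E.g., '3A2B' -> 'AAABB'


Expanding each <count><char> pair:
  6B -> 'BBBBBB'
  6E -> 'EEEEEE'
  5E -> 'EEEEE'
  3E -> 'EEE'
  2A -> 'AA'

Decoded = BBBBBBEEEEEEEEEEEEEEAA


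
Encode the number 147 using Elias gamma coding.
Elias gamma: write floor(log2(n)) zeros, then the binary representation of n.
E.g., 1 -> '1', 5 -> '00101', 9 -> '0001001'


num_bits = floor(log2(147)) + 1 = 8
leading_zeros = num_bits - 1 = 7
binary(147) = 10010011

Elias gamma(147) = '0000000' + '10010011' = 000000010010011 (15 bits)


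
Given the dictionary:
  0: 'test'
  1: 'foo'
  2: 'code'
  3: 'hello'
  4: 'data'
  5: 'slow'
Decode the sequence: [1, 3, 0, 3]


Look up each index in the dictionary:
  1 -> 'foo'
  3 -> 'hello'
  0 -> 'test'
  3 -> 'hello'

Decoded: "foo hello test hello"


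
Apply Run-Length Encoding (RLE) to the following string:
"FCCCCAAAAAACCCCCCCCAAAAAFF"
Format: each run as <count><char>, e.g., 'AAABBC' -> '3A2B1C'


Scanning runs left to right:
  i=0: run of 'F' x 1 -> '1F'
  i=1: run of 'C' x 4 -> '4C'
  i=5: run of 'A' x 6 -> '6A'
  i=11: run of 'C' x 8 -> '8C'
  i=19: run of 'A' x 5 -> '5A'
  i=24: run of 'F' x 2 -> '2F'

RLE = 1F4C6A8C5A2F


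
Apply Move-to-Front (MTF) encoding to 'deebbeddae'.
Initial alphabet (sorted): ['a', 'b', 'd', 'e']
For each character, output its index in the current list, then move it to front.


MTF encoding:
'd': index 2 in ['a', 'b', 'd', 'e'] -> ['d', 'a', 'b', 'e']
'e': index 3 in ['d', 'a', 'b', 'e'] -> ['e', 'd', 'a', 'b']
'e': index 0 in ['e', 'd', 'a', 'b'] -> ['e', 'd', 'a', 'b']
'b': index 3 in ['e', 'd', 'a', 'b'] -> ['b', 'e', 'd', 'a']
'b': index 0 in ['b', 'e', 'd', 'a'] -> ['b', 'e', 'd', 'a']
'e': index 1 in ['b', 'e', 'd', 'a'] -> ['e', 'b', 'd', 'a']
'd': index 2 in ['e', 'b', 'd', 'a'] -> ['d', 'e', 'b', 'a']
'd': index 0 in ['d', 'e', 'b', 'a'] -> ['d', 'e', 'b', 'a']
'a': index 3 in ['d', 'e', 'b', 'a'] -> ['a', 'd', 'e', 'b']
'e': index 2 in ['a', 'd', 'e', 'b'] -> ['e', 'a', 'd', 'b']


Output: [2, 3, 0, 3, 0, 1, 2, 0, 3, 2]


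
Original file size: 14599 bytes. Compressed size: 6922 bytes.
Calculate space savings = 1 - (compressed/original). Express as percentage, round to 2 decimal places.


ratio = compressed/original = 6922/14599 = 0.474142
savings = 1 - ratio = 1 - 0.474142 = 0.525858
as a percentage: 0.525858 * 100 = 52.59%

Space savings = 1 - 6922/14599 = 52.59%


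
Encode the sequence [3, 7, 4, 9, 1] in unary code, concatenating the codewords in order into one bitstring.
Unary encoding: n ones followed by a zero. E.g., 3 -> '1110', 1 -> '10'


Encode each number as n ones followed by a terminating 0:
  3 -> 1110 (4 bits)
  7 -> 11111110 (8 bits)
  4 -> 11110 (5 bits)
  9 -> 1111111110 (10 bits)
  1 -> 10 (2 bits)
Total length = 4 + 8 + 5 + 10 + 2 = 29 bits.

Unary([3, 7, 4, 9, 1]) = 11101111111011110111111111010 (29 bits)


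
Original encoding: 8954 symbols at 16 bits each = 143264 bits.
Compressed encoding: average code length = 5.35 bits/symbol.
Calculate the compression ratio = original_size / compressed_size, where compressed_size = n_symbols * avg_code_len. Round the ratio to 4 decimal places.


original_size = n_symbols * orig_bits = 8954 * 16 = 143264 bits
compressed_size = n_symbols * avg_code_len = 8954 * 5.35 = 47903.9 bits
ratio = original_size / compressed_size = 143264 / 47903.9 = 2.9907

Compression ratio = 2.9907


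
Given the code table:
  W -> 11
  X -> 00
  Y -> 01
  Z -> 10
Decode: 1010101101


Decoding:
10 -> Z
10 -> Z
10 -> Z
11 -> W
01 -> Y


Result: ZZZWY


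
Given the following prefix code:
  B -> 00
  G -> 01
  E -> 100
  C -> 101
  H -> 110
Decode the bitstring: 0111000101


Decoding step by step:
Bits 01 -> G
Bits 110 -> H
Bits 00 -> B
Bits 101 -> C


Decoded message: GHBC


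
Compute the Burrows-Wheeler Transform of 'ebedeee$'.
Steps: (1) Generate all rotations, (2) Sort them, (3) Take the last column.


Rotations (sorted):
  0: $ebedeee -> last char: e
  1: bedeee$e -> last char: e
  2: deee$ebe -> last char: e
  3: e$ebedee -> last char: e
  4: ebedeee$ -> last char: $
  5: edeee$eb -> last char: b
  6: ee$ebede -> last char: e
  7: eee$ebed -> last char: d


BWT = eeee$bed


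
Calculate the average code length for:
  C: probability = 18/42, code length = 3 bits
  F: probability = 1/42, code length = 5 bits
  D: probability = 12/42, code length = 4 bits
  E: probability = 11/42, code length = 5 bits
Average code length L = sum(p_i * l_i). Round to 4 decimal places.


Weighted contributions p_i * l_i:
  C: (18/42) * 3 = 54/42
  F: (1/42) * 5 = 5/42
  D: (12/42) * 4 = 48/42
  E: (11/42) * 5 = 55/42
Sum = (54 + 5 + 48 + 55)/42 = 162/42

L = 162/42 = 3.8571 bits/symbol


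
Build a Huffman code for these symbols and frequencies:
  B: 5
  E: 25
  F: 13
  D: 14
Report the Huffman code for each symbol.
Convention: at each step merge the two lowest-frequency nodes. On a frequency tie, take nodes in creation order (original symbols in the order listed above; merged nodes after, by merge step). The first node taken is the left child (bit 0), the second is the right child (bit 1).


Huffman tree construction:
Step 1: Merge B(5) + F(13) = 18
Step 2: Merge D(14) + (B+F)(18) = 32
Step 3: Merge E(25) + (D+(B+F))(32) = 57
Read each symbol's code off the tree from the root (left child = 0, right child = 1).

Codes:
  B: 110 (length 3)
  E: 0 (length 1)
  F: 111 (length 3)
  D: 10 (length 2)
Average code length: 107/57 = 1.8772 bits/symbol


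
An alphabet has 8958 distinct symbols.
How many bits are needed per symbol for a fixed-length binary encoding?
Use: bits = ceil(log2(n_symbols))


log2(8958) = 13.129
Bracket: 2^13 = 8192 < 8958 <= 2^14 = 16384
So ceil(log2(8958)) = 14

bits = ceil(log2(8958)) = ceil(13.129) = 14 bits


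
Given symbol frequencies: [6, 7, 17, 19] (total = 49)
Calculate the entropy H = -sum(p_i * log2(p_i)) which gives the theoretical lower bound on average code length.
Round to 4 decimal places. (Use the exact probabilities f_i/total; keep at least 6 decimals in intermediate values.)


Per-symbol terms -p_i * log2(p_i) with p_i = f_i/49:
  p = 6/49 = 0.122449: log2(p) = -3.029747, -p*log2(p) = 0.370989
  p = 7/49 = 0.142857: log2(p) = -2.807355, -p*log2(p) = 0.401051
  p = 17/49 = 0.346939: log2(p) = -1.527247, -p*log2(p) = 0.529861
  p = 19/49 = 0.387755: log2(p) = -1.366782, -p*log2(p) = 0.529977
H = 0.370989 + 0.401051 + 0.529861 + 0.529977 = 1.831878

H = 1.8319 bits/symbol


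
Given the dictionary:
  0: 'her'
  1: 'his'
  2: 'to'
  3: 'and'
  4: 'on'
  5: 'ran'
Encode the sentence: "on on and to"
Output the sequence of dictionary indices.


Look up each word in the dictionary:
  'on' -> 4
  'on' -> 4
  'and' -> 3
  'to' -> 2

Encoded: [4, 4, 3, 2]


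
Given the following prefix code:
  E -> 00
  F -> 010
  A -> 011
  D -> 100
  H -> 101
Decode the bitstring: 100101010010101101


Decoding step by step:
Bits 100 -> D
Bits 101 -> H
Bits 010 -> F
Bits 010 -> F
Bits 101 -> H
Bits 101 -> H


Decoded message: DHFFHH


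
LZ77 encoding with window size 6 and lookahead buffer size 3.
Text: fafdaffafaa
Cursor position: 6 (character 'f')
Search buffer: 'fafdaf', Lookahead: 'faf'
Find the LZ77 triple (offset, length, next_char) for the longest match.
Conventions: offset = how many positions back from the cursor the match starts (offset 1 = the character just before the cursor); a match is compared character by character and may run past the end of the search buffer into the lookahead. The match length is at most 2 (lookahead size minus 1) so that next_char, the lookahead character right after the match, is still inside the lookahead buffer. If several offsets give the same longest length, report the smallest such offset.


Try each offset into the search buffer:
  offset=1 (pos 5, char 'f'): match length 1
  offset=2 (pos 4, char 'a'): match length 0
  offset=3 (pos 3, char 'd'): match length 0
  offset=4 (pos 2, char 'f'): match length 1
  offset=5 (pos 1, char 'a'): match length 0
  offset=6 (pos 0, char 'f'): match length 2
Longest match has length 2 at offset 6.
next_char = character at position 6 + 2 = 8 -> 'f'

Best match: offset=6, length=2 (matching 'fa' starting at position 0)
LZ77 triple: (6, 2, 'f')


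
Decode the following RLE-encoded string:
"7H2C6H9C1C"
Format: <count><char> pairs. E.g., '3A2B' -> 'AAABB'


Expanding each <count><char> pair:
  7H -> 'HHHHHHH'
  2C -> 'CC'
  6H -> 'HHHHHH'
  9C -> 'CCCCCCCCC'
  1C -> 'C'

Decoded = HHHHHHHCCHHHHHHCCCCCCCCCC


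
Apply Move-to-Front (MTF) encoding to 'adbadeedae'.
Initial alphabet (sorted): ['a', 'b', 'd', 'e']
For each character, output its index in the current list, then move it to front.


MTF encoding:
'a': index 0 in ['a', 'b', 'd', 'e'] -> ['a', 'b', 'd', 'e']
'd': index 2 in ['a', 'b', 'd', 'e'] -> ['d', 'a', 'b', 'e']
'b': index 2 in ['d', 'a', 'b', 'e'] -> ['b', 'd', 'a', 'e']
'a': index 2 in ['b', 'd', 'a', 'e'] -> ['a', 'b', 'd', 'e']
'd': index 2 in ['a', 'b', 'd', 'e'] -> ['d', 'a', 'b', 'e']
'e': index 3 in ['d', 'a', 'b', 'e'] -> ['e', 'd', 'a', 'b']
'e': index 0 in ['e', 'd', 'a', 'b'] -> ['e', 'd', 'a', 'b']
'd': index 1 in ['e', 'd', 'a', 'b'] -> ['d', 'e', 'a', 'b']
'a': index 2 in ['d', 'e', 'a', 'b'] -> ['a', 'd', 'e', 'b']
'e': index 2 in ['a', 'd', 'e', 'b'] -> ['e', 'a', 'd', 'b']


Output: [0, 2, 2, 2, 2, 3, 0, 1, 2, 2]


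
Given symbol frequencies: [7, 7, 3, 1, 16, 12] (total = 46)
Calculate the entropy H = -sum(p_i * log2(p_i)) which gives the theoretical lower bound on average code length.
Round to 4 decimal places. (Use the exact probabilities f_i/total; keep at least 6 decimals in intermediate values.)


Per-symbol terms -p_i * log2(p_i) with p_i = f_i/46:
  p = 7/46 = 0.152174: log2(p) = -2.716207, -p*log2(p) = 0.413336
  p = 7/46 = 0.152174: log2(p) = -2.716207, -p*log2(p) = 0.413336
  p = 3/46 = 0.065217: log2(p) = -3.938599, -p*log2(p) = 0.256865
  p = 1/46 = 0.021739: log2(p) = -5.523562, -p*log2(p) = 0.120077
  p = 16/46 = 0.347826: log2(p) = -1.523562, -p*log2(p) = 0.529935
  p = 12/46 = 0.260870: log2(p) = -1.938599, -p*log2(p) = 0.505722
H = 0.413336 + 0.413336 + 0.256865 + 0.120077 + 0.529935 + 0.505722 = 2.239271

H = 2.2393 bits/symbol


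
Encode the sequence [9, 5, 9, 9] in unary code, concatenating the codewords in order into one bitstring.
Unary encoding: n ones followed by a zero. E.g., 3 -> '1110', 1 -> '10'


Encode each number as n ones followed by a terminating 0:
  9 -> 1111111110 (10 bits)
  5 -> 111110 (6 bits)
  9 -> 1111111110 (10 bits)
  9 -> 1111111110 (10 bits)
Total length = 10 + 6 + 10 + 10 = 36 bits.

Unary([9, 5, 9, 9]) = 111111111011111011111111101111111110 (36 bits)


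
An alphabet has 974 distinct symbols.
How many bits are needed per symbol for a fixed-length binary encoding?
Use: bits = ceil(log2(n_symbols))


log2(974) = 9.9278
Bracket: 2^9 = 512 < 974 <= 2^10 = 1024
So ceil(log2(974)) = 10

bits = ceil(log2(974)) = ceil(9.9278) = 10 bits


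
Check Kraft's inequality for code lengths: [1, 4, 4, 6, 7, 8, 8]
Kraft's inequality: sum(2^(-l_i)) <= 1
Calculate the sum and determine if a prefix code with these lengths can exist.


Sum = 2^(-1) + 2^(-4) + 2^(-4) + 2^(-6) + 2^(-7) + 2^(-8) + 2^(-8)
    = 0.5 + 0.0625 + 0.0625 + 0.015625 + 0.0078125 + 0.00390625 + 0.00390625
    = 168/256 = 0.65625
Since 0.65625 <= 1, Kraft's inequality IS satisfied.
A prefix code with these lengths CAN exist.

Kraft sum = 0.65625. Satisfied.


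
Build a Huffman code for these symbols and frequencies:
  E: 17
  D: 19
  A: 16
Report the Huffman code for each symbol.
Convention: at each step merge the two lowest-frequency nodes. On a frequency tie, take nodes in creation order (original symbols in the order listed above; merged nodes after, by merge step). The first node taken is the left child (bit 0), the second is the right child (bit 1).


Huffman tree construction:
Step 1: Merge A(16) + E(17) = 33
Step 2: Merge D(19) + (A+E)(33) = 52
Read each symbol's code off the tree from the root (left child = 0, right child = 1).

Codes:
  E: 11 (length 2)
  D: 0 (length 1)
  A: 10 (length 2)
Average code length: 85/52 = 1.6346 bits/symbol


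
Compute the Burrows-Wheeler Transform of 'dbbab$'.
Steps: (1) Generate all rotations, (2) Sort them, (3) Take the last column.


Rotations (sorted):
  0: $dbbab -> last char: b
  1: ab$dbb -> last char: b
  2: b$dbba -> last char: a
  3: bab$db -> last char: b
  4: bbab$d -> last char: d
  5: dbbab$ -> last char: $


BWT = bbabd$


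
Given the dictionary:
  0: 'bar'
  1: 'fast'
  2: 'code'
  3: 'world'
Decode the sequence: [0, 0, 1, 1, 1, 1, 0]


Look up each index in the dictionary:
  0 -> 'bar'
  0 -> 'bar'
  1 -> 'fast'
  1 -> 'fast'
  1 -> 'fast'
  1 -> 'fast'
  0 -> 'bar'

Decoded: "bar bar fast fast fast fast bar"


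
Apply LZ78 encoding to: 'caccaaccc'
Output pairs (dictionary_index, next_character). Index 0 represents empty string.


LZ78 encoding steps:
Dictionary: {0: ''}
Step 1: w='' (idx 0), next='c' -> output (0, 'c'), add 'c' as idx 1
Step 2: w='' (idx 0), next='a' -> output (0, 'a'), add 'a' as idx 2
Step 3: w='c' (idx 1), next='c' -> output (1, 'c'), add 'cc' as idx 3
Step 4: w='a' (idx 2), next='a' -> output (2, 'a'), add 'aa' as idx 4
Step 5: w='cc' (idx 3), next='c' -> output (3, 'c'), add 'ccc' as idx 5


Encoded: [(0, 'c'), (0, 'a'), (1, 'c'), (2, 'a'), (3, 'c')]


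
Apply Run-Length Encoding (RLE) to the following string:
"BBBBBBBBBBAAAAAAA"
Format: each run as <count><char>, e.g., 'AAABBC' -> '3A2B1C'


Scanning runs left to right:
  i=0: run of 'B' x 10 -> '10B'
  i=10: run of 'A' x 7 -> '7A'

RLE = 10B7A


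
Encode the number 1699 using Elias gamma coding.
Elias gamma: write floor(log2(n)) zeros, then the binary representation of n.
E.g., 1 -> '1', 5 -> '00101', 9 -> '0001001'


num_bits = floor(log2(1699)) + 1 = 11
leading_zeros = num_bits - 1 = 10
binary(1699) = 11010100011

Elias gamma(1699) = '0000000000' + '11010100011' = 000000000011010100011 (21 bits)


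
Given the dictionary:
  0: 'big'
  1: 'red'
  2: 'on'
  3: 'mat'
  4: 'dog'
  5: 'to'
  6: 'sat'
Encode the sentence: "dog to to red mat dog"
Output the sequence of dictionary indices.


Look up each word in the dictionary:
  'dog' -> 4
  'to' -> 5
  'to' -> 5
  'red' -> 1
  'mat' -> 3
  'dog' -> 4

Encoded: [4, 5, 5, 1, 3, 4]
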